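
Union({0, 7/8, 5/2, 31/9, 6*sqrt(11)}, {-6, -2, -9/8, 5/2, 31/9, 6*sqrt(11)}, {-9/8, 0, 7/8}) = {-6, -2, -9/8, 0, 7/8, 5/2, 31/9, 6*sqrt(11)}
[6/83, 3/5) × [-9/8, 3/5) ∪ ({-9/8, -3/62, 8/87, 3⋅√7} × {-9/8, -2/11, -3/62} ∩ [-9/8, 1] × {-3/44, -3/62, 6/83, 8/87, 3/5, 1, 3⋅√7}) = ({-9/8, -3/62, 8/87} × {-3/62}) ∪ ([6/83, 3/5) × [-9/8, 3/5))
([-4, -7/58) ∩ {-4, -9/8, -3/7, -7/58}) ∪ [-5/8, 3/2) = {-4, -9/8} ∪ [-5/8, 3/2)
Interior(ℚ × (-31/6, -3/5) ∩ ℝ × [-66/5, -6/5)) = ∅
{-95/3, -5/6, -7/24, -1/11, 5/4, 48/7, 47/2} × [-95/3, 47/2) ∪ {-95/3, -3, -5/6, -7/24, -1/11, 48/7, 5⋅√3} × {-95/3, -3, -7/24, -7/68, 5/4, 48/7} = ({-95/3, -5/6, -7/24, -1/11, 5/4, 48/7, 47/2} × [-95/3, 47/2)) ∪ ({-95/3, -3, -5/6, -7/24, -1/11, 48/7, 5⋅√3} × {-95/3, -3, -7/24, -7/68, 5/4, 48/7})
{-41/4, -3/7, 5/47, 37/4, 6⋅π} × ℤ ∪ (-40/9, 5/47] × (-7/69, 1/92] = ({-41/4, -3/7, 5/47, 37/4, 6⋅π} × ℤ) ∪ ((-40/9, 5/47] × (-7/69, 1/92])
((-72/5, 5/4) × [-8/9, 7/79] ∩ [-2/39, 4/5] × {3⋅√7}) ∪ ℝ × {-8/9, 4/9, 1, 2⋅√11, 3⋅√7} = ℝ × {-8/9, 4/9, 1, 2⋅√11, 3⋅√7}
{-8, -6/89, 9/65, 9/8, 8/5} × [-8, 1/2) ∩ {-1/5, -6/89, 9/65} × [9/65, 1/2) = {-6/89, 9/65} × [9/65, 1/2)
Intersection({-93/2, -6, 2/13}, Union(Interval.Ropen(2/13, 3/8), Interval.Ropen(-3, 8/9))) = {2/13}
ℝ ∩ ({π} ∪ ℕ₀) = ℕ₀ ∪ {π}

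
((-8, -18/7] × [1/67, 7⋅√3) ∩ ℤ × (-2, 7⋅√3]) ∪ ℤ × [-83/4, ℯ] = (ℤ × [-83/4, ℯ]) ∪ ({-7, -6, …, -3} × [1/67, 7⋅√3))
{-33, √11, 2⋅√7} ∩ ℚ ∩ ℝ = {-33}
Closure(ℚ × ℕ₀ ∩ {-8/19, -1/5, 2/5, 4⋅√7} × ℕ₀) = {-8/19, -1/5, 2/5} × ℕ₀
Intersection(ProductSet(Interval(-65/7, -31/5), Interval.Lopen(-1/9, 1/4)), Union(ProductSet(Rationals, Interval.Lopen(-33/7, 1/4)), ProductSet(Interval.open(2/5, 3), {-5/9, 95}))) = ProductSet(Intersection(Interval(-65/7, -31/5), Rationals), Interval.Lopen(-1/9, 1/4))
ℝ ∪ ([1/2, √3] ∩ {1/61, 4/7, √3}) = ℝ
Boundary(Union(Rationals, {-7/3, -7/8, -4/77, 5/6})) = Reals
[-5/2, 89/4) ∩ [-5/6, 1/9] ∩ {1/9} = {1/9}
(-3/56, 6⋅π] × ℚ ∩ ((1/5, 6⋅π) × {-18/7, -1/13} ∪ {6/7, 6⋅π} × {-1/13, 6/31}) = ({6/7, 6⋅π} × {-1/13, 6/31}) ∪ ((1/5, 6⋅π) × {-18/7, -1/13})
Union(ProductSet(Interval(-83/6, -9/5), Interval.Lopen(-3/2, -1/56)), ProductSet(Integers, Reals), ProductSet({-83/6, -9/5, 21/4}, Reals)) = Union(ProductSet(Interval(-83/6, -9/5), Interval.Lopen(-3/2, -1/56)), ProductSet(Union({-83/6, -9/5, 21/4}, Integers), Reals))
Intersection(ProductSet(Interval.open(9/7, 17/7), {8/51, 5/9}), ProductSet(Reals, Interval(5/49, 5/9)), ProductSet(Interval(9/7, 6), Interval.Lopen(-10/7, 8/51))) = ProductSet(Interval.open(9/7, 17/7), {8/51})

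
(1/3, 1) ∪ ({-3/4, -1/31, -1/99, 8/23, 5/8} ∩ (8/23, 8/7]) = (1/3, 1)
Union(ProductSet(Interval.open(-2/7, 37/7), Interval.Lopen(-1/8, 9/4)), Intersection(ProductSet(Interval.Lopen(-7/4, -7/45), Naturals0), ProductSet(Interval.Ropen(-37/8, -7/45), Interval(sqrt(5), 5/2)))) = ProductSet(Interval.open(-2/7, 37/7), Interval.Lopen(-1/8, 9/4))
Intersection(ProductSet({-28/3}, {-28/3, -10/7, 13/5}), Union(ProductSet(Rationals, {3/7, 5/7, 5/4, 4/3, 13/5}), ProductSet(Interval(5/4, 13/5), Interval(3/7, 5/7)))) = ProductSet({-28/3}, {13/5})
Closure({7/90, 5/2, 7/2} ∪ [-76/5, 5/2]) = [-76/5, 5/2] ∪ {7/2}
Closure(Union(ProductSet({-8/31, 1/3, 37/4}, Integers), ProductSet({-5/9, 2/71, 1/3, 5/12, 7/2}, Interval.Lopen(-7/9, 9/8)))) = Union(ProductSet({-8/31, 1/3, 37/4}, Integers), ProductSet({-5/9, 2/71, 1/3, 5/12, 7/2}, Interval(-7/9, 9/8)))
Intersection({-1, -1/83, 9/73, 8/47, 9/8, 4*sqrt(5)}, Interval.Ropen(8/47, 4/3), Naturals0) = EmptySet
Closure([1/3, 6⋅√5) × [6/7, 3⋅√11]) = [1/3, 6⋅√5] × [6/7, 3⋅√11]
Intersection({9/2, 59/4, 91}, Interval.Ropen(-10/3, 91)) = {9/2, 59/4}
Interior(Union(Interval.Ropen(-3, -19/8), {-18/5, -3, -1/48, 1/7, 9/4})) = Interval.open(-3, -19/8)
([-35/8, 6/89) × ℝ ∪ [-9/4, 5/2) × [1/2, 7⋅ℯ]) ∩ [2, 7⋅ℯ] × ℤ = [2, 5/2) × {1, 2, …, 19}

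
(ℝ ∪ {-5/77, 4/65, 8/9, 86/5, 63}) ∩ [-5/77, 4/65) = [-5/77, 4/65)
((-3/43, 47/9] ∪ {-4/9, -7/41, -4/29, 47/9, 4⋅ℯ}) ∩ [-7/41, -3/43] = {-7/41, -4/29}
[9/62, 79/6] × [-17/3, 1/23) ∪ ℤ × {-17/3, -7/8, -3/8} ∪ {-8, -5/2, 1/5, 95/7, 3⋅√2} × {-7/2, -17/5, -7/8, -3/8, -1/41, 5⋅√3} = (ℤ × {-17/3, -7/8, -3/8}) ∪ ([9/62, 79/6] × [-17/3, 1/23)) ∪ ({-8, -5/2, 1/5, 95/7, 3⋅√2} × {-7/2, -17/5, -7/8, -3/8, -1/41, 5⋅√3})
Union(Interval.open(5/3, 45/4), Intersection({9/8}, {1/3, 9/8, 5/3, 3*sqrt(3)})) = Union({9/8}, Interval.open(5/3, 45/4))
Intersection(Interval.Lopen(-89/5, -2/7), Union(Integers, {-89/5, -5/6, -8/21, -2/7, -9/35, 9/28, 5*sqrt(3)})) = Union({-5/6, -8/21, -2/7}, Range(-17, 0, 1))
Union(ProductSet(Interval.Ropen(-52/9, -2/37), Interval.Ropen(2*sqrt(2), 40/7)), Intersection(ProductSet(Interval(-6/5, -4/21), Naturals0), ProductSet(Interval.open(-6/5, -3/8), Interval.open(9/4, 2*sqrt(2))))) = ProductSet(Interval.Ropen(-52/9, -2/37), Interval.Ropen(2*sqrt(2), 40/7))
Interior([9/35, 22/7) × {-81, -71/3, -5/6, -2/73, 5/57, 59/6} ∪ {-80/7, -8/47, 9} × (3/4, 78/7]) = ∅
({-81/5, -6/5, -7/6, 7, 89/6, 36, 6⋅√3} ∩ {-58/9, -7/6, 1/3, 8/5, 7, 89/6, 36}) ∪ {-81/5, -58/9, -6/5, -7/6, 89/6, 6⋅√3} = {-81/5, -58/9, -6/5, -7/6, 7, 89/6, 36, 6⋅√3}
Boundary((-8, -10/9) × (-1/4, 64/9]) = ({-8, -10/9} × [-1/4, 64/9]) ∪ ([-8, -10/9] × {-1/4, 64/9})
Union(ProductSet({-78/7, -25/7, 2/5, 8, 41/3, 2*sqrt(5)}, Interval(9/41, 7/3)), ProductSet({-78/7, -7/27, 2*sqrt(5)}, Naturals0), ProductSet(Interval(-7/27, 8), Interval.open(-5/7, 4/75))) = Union(ProductSet({-78/7, -7/27, 2*sqrt(5)}, Naturals0), ProductSet({-78/7, -25/7, 2/5, 8, 41/3, 2*sqrt(5)}, Interval(9/41, 7/3)), ProductSet(Interval(-7/27, 8), Interval.open(-5/7, 4/75)))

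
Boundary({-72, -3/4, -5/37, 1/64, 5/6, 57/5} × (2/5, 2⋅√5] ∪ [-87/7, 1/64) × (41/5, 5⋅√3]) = ({-87/7, 1/64} × [41/5, 5⋅√3]) ∪ ([-87/7, 1/64] × {41/5, 5⋅√3}) ∪ ({-72, -3/4, -5/37, 1/64, 5/6, 57/5} × [2/5, 2⋅√5])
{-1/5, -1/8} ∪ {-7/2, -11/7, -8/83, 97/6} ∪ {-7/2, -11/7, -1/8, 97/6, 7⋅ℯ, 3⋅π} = {-7/2, -11/7, -1/5, -1/8, -8/83, 97/6, 7⋅ℯ, 3⋅π}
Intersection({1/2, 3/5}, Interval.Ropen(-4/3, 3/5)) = {1/2}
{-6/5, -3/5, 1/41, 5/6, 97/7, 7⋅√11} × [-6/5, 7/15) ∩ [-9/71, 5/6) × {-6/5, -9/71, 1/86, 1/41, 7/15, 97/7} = {1/41} × {-6/5, -9/71, 1/86, 1/41}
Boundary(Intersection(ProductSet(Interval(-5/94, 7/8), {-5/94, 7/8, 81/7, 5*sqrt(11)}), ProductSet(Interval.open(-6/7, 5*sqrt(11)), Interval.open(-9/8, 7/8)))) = ProductSet(Interval(-5/94, 7/8), {-5/94})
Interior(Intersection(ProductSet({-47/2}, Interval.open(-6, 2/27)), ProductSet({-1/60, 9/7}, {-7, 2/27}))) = EmptySet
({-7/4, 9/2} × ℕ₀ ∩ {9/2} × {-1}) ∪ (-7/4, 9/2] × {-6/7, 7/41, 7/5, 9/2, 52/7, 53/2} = (-7/4, 9/2] × {-6/7, 7/41, 7/5, 9/2, 52/7, 53/2}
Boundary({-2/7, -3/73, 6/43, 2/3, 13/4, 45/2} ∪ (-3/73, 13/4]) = {-2/7, -3/73, 13/4, 45/2}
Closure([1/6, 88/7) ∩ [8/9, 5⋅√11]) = [8/9, 88/7]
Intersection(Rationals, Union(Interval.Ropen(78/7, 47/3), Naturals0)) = Union(Intersection(Interval.Ropen(78/7, 47/3), Rationals), Naturals0)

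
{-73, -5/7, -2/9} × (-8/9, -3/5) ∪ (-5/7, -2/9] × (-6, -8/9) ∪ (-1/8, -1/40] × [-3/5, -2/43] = ({-73, -5/7, -2/9} × (-8/9, -3/5)) ∪ ((-5/7, -2/9] × (-6, -8/9)) ∪ ((-1/8, -1/40] × [-3/5, -2/43])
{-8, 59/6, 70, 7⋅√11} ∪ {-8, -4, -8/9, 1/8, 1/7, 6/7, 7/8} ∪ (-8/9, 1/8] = {-8, -4, 1/7, 6/7, 7/8, 59/6, 70, 7⋅√11} ∪ [-8/9, 1/8]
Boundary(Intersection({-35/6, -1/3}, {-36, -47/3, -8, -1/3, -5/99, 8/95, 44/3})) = {-1/3}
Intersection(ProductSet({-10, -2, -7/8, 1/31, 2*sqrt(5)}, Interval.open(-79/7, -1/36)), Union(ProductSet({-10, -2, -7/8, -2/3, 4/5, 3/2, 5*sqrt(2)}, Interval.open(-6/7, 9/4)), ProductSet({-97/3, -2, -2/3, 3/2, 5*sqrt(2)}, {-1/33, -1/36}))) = ProductSet({-10, -2, -7/8}, Interval.open(-6/7, -1/36))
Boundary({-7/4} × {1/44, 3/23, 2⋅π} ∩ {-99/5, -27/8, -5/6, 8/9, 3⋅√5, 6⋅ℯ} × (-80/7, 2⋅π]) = ∅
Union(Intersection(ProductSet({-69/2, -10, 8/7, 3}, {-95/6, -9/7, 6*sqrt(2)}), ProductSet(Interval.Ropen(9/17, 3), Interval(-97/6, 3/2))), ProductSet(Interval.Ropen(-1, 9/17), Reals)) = Union(ProductSet({8/7}, {-95/6, -9/7}), ProductSet(Interval.Ropen(-1, 9/17), Reals))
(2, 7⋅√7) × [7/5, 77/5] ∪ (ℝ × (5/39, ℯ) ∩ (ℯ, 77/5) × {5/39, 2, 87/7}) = (2, 7⋅√7) × [7/5, 77/5]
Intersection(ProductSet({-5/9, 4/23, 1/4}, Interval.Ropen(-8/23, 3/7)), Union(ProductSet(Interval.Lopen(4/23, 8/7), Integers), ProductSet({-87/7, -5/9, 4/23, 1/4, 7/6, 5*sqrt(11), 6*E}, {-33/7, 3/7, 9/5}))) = ProductSet({1/4}, Range(0, 1, 1))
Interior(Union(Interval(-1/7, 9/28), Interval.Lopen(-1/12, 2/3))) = Interval.open(-1/7, 2/3)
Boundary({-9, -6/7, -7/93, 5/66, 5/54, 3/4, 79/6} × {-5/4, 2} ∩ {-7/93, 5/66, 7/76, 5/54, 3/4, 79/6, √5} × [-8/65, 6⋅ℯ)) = {-7/93, 5/66, 5/54, 3/4, 79/6} × {2}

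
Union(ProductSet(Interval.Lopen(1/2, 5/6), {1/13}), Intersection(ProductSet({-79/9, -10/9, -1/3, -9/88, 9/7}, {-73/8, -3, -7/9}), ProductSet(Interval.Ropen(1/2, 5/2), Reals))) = Union(ProductSet({9/7}, {-73/8, -3, -7/9}), ProductSet(Interval.Lopen(1/2, 5/6), {1/13}))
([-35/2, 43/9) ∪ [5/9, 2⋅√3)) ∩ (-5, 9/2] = (-5, 9/2]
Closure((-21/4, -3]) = [-21/4, -3]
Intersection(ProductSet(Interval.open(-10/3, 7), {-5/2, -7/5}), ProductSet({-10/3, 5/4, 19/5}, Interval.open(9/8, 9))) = EmptySet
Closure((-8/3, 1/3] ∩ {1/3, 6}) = {1/3}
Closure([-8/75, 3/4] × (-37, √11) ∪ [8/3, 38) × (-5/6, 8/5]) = ({8/3, 38} × [-5/6, 8/5]) ∪ ([8/3, 38] × {-5/6, 8/5}) ∪ ([8/3, 38) × (-5/6, 8/5]) ∪ ([-8/75, 3/4] × [-37, √11])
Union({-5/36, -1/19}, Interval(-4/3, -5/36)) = Union({-1/19}, Interval(-4/3, -5/36))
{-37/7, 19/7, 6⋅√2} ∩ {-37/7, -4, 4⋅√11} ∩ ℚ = {-37/7}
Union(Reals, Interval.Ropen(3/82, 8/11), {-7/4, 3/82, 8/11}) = Interval(-oo, oo)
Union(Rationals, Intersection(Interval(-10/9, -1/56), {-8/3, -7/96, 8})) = Rationals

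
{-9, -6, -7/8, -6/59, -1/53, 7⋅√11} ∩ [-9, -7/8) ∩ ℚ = {-9, -6}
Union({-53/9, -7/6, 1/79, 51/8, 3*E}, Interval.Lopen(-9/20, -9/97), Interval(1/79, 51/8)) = Union({-53/9, -7/6, 3*E}, Interval.Lopen(-9/20, -9/97), Interval(1/79, 51/8))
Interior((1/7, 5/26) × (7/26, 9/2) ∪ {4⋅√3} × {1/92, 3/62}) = (1/7, 5/26) × (7/26, 9/2)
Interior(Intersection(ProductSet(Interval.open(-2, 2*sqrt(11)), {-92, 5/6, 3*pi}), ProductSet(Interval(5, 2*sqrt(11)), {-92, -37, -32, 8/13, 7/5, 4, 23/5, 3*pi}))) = EmptySet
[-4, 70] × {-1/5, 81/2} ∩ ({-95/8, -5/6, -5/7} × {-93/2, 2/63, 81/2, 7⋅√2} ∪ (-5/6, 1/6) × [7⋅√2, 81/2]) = [-5/6, 1/6) × {81/2}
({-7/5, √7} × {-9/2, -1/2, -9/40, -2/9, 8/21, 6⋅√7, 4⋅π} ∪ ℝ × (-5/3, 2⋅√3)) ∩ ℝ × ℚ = ({-7/5, √7} × {-9/2, -1/2, -9/40, -2/9, 8/21}) ∪ (ℝ × (ℚ ∩ (-5/3, 2⋅√3)))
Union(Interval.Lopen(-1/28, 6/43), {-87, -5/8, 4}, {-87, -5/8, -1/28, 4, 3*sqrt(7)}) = Union({-87, -5/8, 4, 3*sqrt(7)}, Interval(-1/28, 6/43))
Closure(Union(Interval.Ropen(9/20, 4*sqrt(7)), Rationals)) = Union(Interval(-oo, oo), Rationals)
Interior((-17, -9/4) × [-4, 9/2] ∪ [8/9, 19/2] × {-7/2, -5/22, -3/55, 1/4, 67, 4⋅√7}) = (-17, -9/4) × (-4, 9/2)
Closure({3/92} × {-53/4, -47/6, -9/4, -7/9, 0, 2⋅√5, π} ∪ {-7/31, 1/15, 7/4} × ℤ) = ({-7/31, 1/15, 7/4} × ℤ) ∪ ({3/92} × {-53/4, -47/6, -9/4, -7/9, 0, 2⋅√5, π})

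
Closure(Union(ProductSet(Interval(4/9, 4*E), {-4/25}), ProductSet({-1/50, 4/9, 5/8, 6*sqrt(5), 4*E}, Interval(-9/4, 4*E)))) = Union(ProductSet({-1/50, 4/9, 5/8, 6*sqrt(5), 4*E}, Interval(-9/4, 4*E)), ProductSet(Interval(4/9, 4*E), {-4/25}))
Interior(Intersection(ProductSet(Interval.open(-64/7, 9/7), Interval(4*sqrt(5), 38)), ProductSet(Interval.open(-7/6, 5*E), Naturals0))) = EmptySet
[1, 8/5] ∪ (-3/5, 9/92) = (-3/5, 9/92) ∪ [1, 8/5]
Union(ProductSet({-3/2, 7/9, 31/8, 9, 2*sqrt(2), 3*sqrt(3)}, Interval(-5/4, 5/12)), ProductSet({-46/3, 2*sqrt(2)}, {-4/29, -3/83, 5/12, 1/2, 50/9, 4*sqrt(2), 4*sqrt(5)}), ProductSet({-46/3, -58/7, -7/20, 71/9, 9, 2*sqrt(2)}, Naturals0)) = Union(ProductSet({-46/3, 2*sqrt(2)}, {-4/29, -3/83, 5/12, 1/2, 50/9, 4*sqrt(2), 4*sqrt(5)}), ProductSet({-46/3, -58/7, -7/20, 71/9, 9, 2*sqrt(2)}, Naturals0), ProductSet({-3/2, 7/9, 31/8, 9, 2*sqrt(2), 3*sqrt(3)}, Interval(-5/4, 5/12)))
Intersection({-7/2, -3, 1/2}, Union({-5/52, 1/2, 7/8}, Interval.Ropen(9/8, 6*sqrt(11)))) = {1/2}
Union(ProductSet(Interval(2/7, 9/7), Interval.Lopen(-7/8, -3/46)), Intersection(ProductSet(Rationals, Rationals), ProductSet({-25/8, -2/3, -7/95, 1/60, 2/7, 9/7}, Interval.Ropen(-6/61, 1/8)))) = Union(ProductSet({-25/8, -2/3, -7/95, 1/60, 2/7, 9/7}, Intersection(Interval.Ropen(-6/61, 1/8), Rationals)), ProductSet(Interval(2/7, 9/7), Interval.Lopen(-7/8, -3/46)))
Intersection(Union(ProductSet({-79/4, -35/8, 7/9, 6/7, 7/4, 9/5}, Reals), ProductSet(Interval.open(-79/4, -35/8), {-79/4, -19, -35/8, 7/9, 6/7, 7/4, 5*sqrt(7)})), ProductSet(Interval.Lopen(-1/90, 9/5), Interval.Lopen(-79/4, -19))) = ProductSet({7/9, 6/7, 7/4, 9/5}, Interval.Lopen(-79/4, -19))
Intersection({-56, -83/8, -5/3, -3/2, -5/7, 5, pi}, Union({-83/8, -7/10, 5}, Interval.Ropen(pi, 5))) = {-83/8, 5, pi}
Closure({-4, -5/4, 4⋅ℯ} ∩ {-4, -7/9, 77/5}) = {-4}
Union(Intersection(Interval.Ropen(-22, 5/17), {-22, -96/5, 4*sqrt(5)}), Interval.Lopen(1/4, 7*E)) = Union({-22, -96/5}, Interval.Lopen(1/4, 7*E))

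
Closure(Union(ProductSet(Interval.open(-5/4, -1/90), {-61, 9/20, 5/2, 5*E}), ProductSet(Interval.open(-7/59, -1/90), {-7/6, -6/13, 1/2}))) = Union(ProductSet(Interval(-5/4, -1/90), {-61, 9/20, 5/2, 5*E}), ProductSet(Interval(-7/59, -1/90), {-7/6, -6/13, 1/2}))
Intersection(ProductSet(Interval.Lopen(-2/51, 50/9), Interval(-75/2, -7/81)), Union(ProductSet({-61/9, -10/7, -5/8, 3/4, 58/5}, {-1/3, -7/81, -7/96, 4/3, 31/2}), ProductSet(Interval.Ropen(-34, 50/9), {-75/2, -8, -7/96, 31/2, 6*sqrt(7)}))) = Union(ProductSet({3/4}, {-1/3, -7/81}), ProductSet(Interval.open(-2/51, 50/9), {-75/2, -8}))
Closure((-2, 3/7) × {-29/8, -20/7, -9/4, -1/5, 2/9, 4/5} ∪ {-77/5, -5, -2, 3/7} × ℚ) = ({-77/5, -5, -2, 3/7} × ℝ) ∪ ([-2, 3/7] × {-29/8, -20/7, -9/4, -1/5, 2/9, 4/5})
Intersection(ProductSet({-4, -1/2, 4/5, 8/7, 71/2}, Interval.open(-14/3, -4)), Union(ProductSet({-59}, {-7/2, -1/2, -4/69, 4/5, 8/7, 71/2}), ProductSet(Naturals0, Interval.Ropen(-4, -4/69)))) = EmptySet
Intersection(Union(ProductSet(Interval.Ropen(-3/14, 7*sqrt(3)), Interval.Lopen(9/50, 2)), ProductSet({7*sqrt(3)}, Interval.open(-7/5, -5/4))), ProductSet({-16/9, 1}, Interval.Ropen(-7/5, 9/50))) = EmptySet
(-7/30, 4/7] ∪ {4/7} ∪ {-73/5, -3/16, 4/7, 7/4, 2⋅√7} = {-73/5, 7/4, 2⋅√7} ∪ (-7/30, 4/7]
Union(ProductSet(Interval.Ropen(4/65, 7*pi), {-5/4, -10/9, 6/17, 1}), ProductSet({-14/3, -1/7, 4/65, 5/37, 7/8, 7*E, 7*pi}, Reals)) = Union(ProductSet({-14/3, -1/7, 4/65, 5/37, 7/8, 7*E, 7*pi}, Reals), ProductSet(Interval.Ropen(4/65, 7*pi), {-5/4, -10/9, 6/17, 1}))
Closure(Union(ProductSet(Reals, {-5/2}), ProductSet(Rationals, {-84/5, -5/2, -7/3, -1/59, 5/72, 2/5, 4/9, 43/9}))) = ProductSet(Reals, {-84/5, -5/2, -7/3, -1/59, 5/72, 2/5, 4/9, 43/9})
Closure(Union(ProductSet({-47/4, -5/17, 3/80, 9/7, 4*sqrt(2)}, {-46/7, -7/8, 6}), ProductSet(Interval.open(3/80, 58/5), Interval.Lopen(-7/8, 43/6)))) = Union(ProductSet({3/80, 58/5}, Interval(-7/8, 43/6)), ProductSet({-47/4, -5/17, 3/80, 9/7, 4*sqrt(2)}, {-46/7, -7/8, 6}), ProductSet(Interval(3/80, 58/5), {-7/8, 43/6}), ProductSet(Interval.open(3/80, 58/5), Interval.Lopen(-7/8, 43/6)))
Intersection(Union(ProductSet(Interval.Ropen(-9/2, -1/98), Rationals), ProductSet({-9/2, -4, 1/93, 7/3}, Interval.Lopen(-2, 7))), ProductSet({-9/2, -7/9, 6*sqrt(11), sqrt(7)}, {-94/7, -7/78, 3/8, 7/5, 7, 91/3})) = ProductSet({-9/2, -7/9}, {-94/7, -7/78, 3/8, 7/5, 7, 91/3})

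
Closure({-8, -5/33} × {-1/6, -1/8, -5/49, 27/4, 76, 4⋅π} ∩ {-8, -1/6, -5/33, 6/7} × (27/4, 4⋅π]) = {-8, -5/33} × {4⋅π}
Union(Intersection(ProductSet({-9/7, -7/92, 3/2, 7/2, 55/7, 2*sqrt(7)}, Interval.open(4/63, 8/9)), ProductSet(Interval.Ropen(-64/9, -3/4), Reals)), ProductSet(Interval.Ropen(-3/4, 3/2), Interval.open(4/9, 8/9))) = Union(ProductSet({-9/7}, Interval.open(4/63, 8/9)), ProductSet(Interval.Ropen(-3/4, 3/2), Interval.open(4/9, 8/9)))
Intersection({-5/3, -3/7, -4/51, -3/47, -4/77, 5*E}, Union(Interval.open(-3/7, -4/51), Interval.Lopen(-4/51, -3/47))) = {-3/47}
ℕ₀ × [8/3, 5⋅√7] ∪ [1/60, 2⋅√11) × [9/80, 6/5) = (ℕ₀ × [8/3, 5⋅√7]) ∪ ([1/60, 2⋅√11) × [9/80, 6/5))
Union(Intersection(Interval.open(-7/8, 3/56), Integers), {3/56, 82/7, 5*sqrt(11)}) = Union({3/56, 82/7, 5*sqrt(11)}, Range(0, 1, 1))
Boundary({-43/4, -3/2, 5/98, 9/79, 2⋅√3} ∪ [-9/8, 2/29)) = {-43/4, -3/2, -9/8, 2/29, 9/79, 2⋅√3}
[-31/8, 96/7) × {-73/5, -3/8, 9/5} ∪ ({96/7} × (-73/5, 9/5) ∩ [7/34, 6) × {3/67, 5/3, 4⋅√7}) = [-31/8, 96/7) × {-73/5, -3/8, 9/5}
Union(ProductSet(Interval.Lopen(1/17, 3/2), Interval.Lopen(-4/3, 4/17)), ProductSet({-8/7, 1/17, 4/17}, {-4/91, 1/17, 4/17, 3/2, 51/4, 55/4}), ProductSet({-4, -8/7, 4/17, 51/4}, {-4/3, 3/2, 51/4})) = Union(ProductSet({-8/7, 1/17, 4/17}, {-4/91, 1/17, 4/17, 3/2, 51/4, 55/4}), ProductSet({-4, -8/7, 4/17, 51/4}, {-4/3, 3/2, 51/4}), ProductSet(Interval.Lopen(1/17, 3/2), Interval.Lopen(-4/3, 4/17)))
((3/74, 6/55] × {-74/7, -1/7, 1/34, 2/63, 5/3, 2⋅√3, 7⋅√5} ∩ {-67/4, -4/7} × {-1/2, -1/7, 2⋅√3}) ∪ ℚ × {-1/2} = ℚ × {-1/2}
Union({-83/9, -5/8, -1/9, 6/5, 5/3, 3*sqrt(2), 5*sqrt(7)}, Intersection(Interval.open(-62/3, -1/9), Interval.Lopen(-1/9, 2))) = {-83/9, -5/8, -1/9, 6/5, 5/3, 3*sqrt(2), 5*sqrt(7)}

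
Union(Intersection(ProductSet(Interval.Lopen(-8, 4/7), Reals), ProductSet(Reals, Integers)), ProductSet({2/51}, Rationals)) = Union(ProductSet({2/51}, Rationals), ProductSet(Interval.Lopen(-8, 4/7), Integers))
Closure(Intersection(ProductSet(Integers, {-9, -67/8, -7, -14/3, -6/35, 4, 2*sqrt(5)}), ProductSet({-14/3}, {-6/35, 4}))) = EmptySet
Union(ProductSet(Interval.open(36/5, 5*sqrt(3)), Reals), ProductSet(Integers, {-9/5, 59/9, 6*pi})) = Union(ProductSet(Integers, {-9/5, 59/9, 6*pi}), ProductSet(Interval.open(36/5, 5*sqrt(3)), Reals))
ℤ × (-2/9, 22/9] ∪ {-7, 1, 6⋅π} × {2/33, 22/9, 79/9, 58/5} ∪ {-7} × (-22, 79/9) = (ℤ × (-2/9, 22/9]) ∪ ({-7} × (-22, 79/9)) ∪ ({-7, 1, 6⋅π} × {2/33, 22/9, 79/9, 58/5})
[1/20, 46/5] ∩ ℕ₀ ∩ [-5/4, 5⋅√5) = {1, 2, …, 9}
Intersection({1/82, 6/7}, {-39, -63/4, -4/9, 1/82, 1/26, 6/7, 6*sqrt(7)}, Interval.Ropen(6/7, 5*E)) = {6/7}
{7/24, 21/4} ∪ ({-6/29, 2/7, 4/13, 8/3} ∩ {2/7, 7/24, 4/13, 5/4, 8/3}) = {2/7, 7/24, 4/13, 8/3, 21/4}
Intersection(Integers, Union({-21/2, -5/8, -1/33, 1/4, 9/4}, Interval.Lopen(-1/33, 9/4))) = Range(0, 3, 1)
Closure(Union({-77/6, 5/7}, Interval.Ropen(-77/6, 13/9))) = Interval(-77/6, 13/9)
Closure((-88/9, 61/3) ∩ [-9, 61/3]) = [-9, 61/3]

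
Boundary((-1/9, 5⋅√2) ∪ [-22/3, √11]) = {-22/3, 5⋅√2}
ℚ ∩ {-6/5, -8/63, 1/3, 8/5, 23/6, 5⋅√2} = {-6/5, -8/63, 1/3, 8/5, 23/6}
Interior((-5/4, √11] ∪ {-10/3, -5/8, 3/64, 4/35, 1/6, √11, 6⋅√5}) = (-5/4, √11)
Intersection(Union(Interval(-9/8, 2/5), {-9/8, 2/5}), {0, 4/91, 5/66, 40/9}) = {0, 4/91, 5/66}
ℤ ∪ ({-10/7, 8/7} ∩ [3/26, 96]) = ℤ ∪ {8/7}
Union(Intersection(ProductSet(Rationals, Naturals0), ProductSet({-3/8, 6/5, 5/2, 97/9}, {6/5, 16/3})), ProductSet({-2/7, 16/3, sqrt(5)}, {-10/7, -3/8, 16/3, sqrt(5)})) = ProductSet({-2/7, 16/3, sqrt(5)}, {-10/7, -3/8, 16/3, sqrt(5)})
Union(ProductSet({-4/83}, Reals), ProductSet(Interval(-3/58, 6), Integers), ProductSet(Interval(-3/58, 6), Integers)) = Union(ProductSet({-4/83}, Reals), ProductSet(Interval(-3/58, 6), Integers))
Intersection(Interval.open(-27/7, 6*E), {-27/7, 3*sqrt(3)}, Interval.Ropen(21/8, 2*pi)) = {3*sqrt(3)}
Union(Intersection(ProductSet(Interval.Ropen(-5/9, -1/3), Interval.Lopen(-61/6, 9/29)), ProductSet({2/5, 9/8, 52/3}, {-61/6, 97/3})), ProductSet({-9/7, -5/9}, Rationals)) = ProductSet({-9/7, -5/9}, Rationals)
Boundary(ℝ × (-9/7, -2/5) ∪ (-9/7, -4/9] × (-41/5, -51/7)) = (ℝ × {-9/7, -2/5}) ∪ ({-9/7, -4/9} × [-41/5, -51/7]) ∪ ([-9/7, -4/9] × {-41/5, -51/7})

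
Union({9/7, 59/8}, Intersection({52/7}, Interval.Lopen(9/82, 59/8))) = {9/7, 59/8}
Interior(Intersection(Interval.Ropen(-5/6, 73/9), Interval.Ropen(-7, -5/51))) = Interval.open(-5/6, -5/51)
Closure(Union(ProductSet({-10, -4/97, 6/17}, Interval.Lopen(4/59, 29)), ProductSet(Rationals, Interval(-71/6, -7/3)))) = Union(ProductSet({-10, -4/97, 6/17}, Interval(4/59, 29)), ProductSet(Reals, Interval(-71/6, -7/3)))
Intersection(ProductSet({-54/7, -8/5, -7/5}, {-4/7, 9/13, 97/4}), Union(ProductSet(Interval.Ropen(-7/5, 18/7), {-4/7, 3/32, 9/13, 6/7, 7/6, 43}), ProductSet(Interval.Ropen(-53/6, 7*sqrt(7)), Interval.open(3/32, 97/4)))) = Union(ProductSet({-7/5}, {-4/7, 9/13}), ProductSet({-54/7, -8/5, -7/5}, {9/13}))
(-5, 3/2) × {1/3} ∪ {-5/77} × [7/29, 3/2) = ({-5/77} × [7/29, 3/2)) ∪ ((-5, 3/2) × {1/3})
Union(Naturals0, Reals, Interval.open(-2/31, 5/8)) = Interval(-oo, oo)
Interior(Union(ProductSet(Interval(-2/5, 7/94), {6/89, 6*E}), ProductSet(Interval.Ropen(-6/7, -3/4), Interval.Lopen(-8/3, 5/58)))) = ProductSet(Interval.open(-6/7, -3/4), Interval.open(-8/3, 5/58))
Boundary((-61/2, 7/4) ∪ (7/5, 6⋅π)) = {-61/2, 6⋅π}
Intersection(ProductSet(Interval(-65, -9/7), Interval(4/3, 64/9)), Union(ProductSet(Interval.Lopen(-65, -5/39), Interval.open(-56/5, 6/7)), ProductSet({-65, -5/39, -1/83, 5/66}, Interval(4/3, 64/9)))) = ProductSet({-65}, Interval(4/3, 64/9))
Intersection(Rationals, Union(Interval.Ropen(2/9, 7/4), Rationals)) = Union(Intersection(Interval(2/9, 7/4), Rationals), Rationals)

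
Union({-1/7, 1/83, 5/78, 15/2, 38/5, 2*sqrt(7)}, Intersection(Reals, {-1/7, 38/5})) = {-1/7, 1/83, 5/78, 15/2, 38/5, 2*sqrt(7)}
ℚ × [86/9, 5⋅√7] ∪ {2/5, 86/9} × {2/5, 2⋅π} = ({2/5, 86/9} × {2/5, 2⋅π}) ∪ (ℚ × [86/9, 5⋅√7])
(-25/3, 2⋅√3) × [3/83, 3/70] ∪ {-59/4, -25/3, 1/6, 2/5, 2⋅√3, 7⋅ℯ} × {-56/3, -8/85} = ((-25/3, 2⋅√3) × [3/83, 3/70]) ∪ ({-59/4, -25/3, 1/6, 2/5, 2⋅√3, 7⋅ℯ} × {-56/3, -8/85})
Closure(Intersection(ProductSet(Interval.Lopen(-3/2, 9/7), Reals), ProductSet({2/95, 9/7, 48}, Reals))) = ProductSet({2/95, 9/7}, Reals)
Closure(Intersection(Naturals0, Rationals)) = Naturals0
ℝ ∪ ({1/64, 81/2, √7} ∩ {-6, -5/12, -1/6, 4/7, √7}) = ℝ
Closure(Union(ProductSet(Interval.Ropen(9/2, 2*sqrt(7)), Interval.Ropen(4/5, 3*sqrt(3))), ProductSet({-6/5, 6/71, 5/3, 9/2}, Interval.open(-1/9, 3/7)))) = Union(ProductSet({9/2, 2*sqrt(7)}, Interval(4/5, 3*sqrt(3))), ProductSet({-6/5, 6/71, 5/3, 9/2}, Interval(-1/9, 3/7)), ProductSet(Interval(9/2, 2*sqrt(7)), {4/5, 3*sqrt(3)}), ProductSet(Interval.Ropen(9/2, 2*sqrt(7)), Interval.Ropen(4/5, 3*sqrt(3))))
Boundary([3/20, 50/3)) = {3/20, 50/3}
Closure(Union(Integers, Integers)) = Integers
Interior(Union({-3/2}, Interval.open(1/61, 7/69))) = Interval.open(1/61, 7/69)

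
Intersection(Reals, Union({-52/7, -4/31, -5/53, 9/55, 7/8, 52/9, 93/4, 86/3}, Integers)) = Union({-52/7, -4/31, -5/53, 9/55, 7/8, 52/9, 93/4, 86/3}, Integers)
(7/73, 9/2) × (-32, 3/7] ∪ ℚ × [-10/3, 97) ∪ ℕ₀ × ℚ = (ℕ₀ × ℚ) ∪ (ℚ × [-10/3, 97)) ∪ ((7/73, 9/2) × (-32, 3/7])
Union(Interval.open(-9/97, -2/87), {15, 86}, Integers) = Union(Integers, Interval.open(-9/97, -2/87))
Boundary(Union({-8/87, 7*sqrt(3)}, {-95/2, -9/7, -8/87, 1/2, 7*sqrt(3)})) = {-95/2, -9/7, -8/87, 1/2, 7*sqrt(3)}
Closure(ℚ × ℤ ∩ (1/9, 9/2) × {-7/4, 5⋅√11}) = ∅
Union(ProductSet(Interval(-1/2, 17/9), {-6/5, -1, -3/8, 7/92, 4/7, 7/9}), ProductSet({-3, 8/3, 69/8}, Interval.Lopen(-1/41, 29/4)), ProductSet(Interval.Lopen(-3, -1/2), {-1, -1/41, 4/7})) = Union(ProductSet({-3, 8/3, 69/8}, Interval.Lopen(-1/41, 29/4)), ProductSet(Interval.Lopen(-3, -1/2), {-1, -1/41, 4/7}), ProductSet(Interval(-1/2, 17/9), {-6/5, -1, -3/8, 7/92, 4/7, 7/9}))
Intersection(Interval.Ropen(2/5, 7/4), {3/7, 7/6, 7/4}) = {3/7, 7/6}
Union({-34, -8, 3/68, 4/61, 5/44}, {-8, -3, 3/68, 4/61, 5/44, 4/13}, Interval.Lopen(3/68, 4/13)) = Union({-34, -8, -3}, Interval(3/68, 4/13))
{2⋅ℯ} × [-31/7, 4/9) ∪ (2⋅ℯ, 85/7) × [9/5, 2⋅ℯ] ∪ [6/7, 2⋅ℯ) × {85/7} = ({2⋅ℯ} × [-31/7, 4/9)) ∪ ([6/7, 2⋅ℯ) × {85/7}) ∪ ((2⋅ℯ, 85/7) × [9/5, 2⋅ℯ])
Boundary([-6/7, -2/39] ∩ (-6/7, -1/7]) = {-6/7, -1/7}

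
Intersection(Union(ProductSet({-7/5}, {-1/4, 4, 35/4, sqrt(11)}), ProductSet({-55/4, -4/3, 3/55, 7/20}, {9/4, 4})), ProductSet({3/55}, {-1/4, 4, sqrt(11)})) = ProductSet({3/55}, {4})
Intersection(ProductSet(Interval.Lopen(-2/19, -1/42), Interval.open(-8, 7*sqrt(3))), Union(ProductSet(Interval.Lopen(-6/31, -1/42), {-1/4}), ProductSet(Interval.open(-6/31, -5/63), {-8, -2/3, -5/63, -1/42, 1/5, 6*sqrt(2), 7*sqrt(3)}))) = Union(ProductSet(Interval.open(-2/19, -5/63), {-2/3, -5/63, -1/42, 1/5, 6*sqrt(2)}), ProductSet(Interval.Lopen(-2/19, -1/42), {-1/4}))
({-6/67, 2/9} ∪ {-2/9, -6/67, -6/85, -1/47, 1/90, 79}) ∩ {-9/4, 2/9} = {2/9}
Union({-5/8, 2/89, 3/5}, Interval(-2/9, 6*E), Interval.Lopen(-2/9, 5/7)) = Union({-5/8}, Interval(-2/9, 6*E))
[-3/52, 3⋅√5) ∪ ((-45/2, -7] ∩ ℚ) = [-3/52, 3⋅√5) ∪ (ℚ ∩ (-45/2, -7])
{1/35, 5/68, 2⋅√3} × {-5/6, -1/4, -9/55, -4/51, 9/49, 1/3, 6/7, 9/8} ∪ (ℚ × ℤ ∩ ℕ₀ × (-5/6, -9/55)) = {1/35, 5/68, 2⋅√3} × {-5/6, -1/4, -9/55, -4/51, 9/49, 1/3, 6/7, 9/8}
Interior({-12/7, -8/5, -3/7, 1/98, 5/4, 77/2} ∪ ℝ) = ℝ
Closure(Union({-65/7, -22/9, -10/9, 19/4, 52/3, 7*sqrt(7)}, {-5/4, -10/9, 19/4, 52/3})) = {-65/7, -22/9, -5/4, -10/9, 19/4, 52/3, 7*sqrt(7)}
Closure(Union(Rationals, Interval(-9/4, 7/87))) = Union(Interval(-oo, oo), Rationals)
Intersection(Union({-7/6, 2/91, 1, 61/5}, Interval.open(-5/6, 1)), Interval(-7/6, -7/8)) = {-7/6}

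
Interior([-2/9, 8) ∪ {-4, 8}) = (-2/9, 8)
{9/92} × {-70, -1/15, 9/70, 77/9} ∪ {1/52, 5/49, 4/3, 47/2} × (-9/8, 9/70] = ({9/92} × {-70, -1/15, 9/70, 77/9}) ∪ ({1/52, 5/49, 4/3, 47/2} × (-9/8, 9/70])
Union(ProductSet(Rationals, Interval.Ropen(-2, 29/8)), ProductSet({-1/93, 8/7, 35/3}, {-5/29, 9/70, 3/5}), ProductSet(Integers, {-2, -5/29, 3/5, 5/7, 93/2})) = Union(ProductSet(Integers, {-2, -5/29, 3/5, 5/7, 93/2}), ProductSet(Rationals, Interval.Ropen(-2, 29/8)))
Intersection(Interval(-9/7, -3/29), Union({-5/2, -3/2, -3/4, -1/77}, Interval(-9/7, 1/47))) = Interval(-9/7, -3/29)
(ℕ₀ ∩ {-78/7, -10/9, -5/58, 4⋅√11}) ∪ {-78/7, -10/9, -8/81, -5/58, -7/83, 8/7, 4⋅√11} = {-78/7, -10/9, -8/81, -5/58, -7/83, 8/7, 4⋅√11}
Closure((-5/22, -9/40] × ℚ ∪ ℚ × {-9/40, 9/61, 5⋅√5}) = ([-5/22, -9/40] × ℝ) ∪ (ℝ × {-9/40, 9/61, 5⋅√5})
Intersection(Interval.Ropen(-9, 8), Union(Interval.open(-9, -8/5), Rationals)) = Union(Intersection(Interval.Ropen(-9, 8), Rationals), Interval(-9, -8/5))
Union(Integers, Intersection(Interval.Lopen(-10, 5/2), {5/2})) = Union({5/2}, Integers)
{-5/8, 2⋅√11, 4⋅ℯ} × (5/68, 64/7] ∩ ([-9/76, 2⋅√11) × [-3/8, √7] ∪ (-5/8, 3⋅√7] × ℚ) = {2⋅√11} × (ℚ ∩ (5/68, 64/7])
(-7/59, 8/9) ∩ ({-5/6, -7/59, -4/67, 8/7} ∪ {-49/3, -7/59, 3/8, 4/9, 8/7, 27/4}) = {-4/67, 3/8, 4/9}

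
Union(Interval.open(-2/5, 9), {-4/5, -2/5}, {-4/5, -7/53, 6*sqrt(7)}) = Union({-4/5, 6*sqrt(7)}, Interval.Ropen(-2/5, 9))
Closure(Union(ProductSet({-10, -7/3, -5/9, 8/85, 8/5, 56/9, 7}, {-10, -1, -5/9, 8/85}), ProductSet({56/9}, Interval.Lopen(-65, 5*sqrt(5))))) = Union(ProductSet({56/9}, Interval(-65, 5*sqrt(5))), ProductSet({-10, -7/3, -5/9, 8/85, 8/5, 56/9, 7}, {-10, -1, -5/9, 8/85}))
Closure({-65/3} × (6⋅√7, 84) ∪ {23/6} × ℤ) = ({23/6} × ℤ) ∪ ({-65/3} × [6⋅√7, 84])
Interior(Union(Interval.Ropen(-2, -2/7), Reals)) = Interval(-oo, oo)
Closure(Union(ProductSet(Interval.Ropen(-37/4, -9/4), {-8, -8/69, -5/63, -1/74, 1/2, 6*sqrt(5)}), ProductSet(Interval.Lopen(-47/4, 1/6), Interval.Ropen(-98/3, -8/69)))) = Union(ProductSet({-47/4, 1/6}, Interval(-98/3, -8/69)), ProductSet(Interval(-47/4, 1/6), {-98/3, -8/69}), ProductSet(Interval.Lopen(-47/4, 1/6), Interval.Ropen(-98/3, -8/69)), ProductSet(Interval(-37/4, -9/4), {-8/69, -5/63, -1/74, 1/2, 6*sqrt(5)}), ProductSet(Interval.Ropen(-37/4, -9/4), {-8, -8/69, -5/63, -1/74, 1/2, 6*sqrt(5)}))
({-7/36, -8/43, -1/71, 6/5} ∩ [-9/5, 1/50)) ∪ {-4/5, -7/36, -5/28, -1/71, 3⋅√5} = {-4/5, -7/36, -8/43, -5/28, -1/71, 3⋅√5}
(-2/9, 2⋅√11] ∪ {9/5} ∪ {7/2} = (-2/9, 2⋅√11]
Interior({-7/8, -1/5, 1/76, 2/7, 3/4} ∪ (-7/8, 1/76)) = (-7/8, 1/76)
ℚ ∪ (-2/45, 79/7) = ℚ ∪ [-2/45, 79/7]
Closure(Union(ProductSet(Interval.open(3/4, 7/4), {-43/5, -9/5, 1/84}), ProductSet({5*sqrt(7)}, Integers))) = Union(ProductSet({5*sqrt(7)}, Integers), ProductSet(Interval(3/4, 7/4), {-43/5, -9/5, 1/84}))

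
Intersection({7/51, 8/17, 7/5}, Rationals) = {7/51, 8/17, 7/5}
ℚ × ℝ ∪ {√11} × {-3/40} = (ℚ × ℝ) ∪ ({√11} × {-3/40})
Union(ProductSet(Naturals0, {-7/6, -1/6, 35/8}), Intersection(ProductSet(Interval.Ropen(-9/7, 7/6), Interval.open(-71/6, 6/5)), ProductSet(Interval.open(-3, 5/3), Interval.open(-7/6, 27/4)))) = Union(ProductSet(Interval.Ropen(-9/7, 7/6), Interval.open(-7/6, 6/5)), ProductSet(Naturals0, {-7/6, -1/6, 35/8}))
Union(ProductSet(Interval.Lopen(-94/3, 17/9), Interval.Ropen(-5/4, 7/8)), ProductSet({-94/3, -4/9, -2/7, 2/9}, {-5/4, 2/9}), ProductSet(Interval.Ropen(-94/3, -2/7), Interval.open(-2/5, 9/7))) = Union(ProductSet({-94/3, -4/9, -2/7, 2/9}, {-5/4, 2/9}), ProductSet(Interval.Ropen(-94/3, -2/7), Interval.open(-2/5, 9/7)), ProductSet(Interval.Lopen(-94/3, 17/9), Interval.Ropen(-5/4, 7/8)))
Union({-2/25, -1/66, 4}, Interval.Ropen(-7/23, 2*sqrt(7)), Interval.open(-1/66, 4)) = Interval.Ropen(-7/23, 2*sqrt(7))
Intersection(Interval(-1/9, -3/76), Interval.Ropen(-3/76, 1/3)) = {-3/76}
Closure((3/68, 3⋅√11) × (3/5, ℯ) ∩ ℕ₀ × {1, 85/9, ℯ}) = {1, 2, …, 9} × {1}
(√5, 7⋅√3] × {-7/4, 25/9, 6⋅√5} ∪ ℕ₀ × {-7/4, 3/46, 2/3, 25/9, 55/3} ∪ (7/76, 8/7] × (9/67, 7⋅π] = (ℕ₀ × {-7/4, 3/46, 2/3, 25/9, 55/3}) ∪ ((7/76, 8/7] × (9/67, 7⋅π]) ∪ ((√5, 7⋅√3] × {-7/4, 25/9, 6⋅√5})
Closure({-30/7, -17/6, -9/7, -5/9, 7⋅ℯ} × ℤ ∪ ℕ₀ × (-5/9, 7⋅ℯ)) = (ℕ₀ × [-5/9, 7⋅ℯ]) ∪ ({-30/7, -17/6, -9/7, -5/9, 7⋅ℯ} × ℤ)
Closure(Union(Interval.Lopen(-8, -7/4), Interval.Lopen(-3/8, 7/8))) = Union(Interval(-8, -7/4), Interval(-3/8, 7/8))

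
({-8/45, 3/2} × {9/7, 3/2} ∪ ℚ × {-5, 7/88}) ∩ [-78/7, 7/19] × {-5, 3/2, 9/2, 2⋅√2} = ({-8/45} × {3/2}) ∪ ((ℚ ∩ [-78/7, 7/19]) × {-5})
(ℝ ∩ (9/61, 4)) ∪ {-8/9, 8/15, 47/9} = {-8/9, 47/9} ∪ (9/61, 4)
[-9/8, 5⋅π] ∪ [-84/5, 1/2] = [-84/5, 5⋅π]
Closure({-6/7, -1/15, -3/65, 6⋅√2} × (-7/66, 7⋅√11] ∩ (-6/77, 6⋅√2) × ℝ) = {-1/15, -3/65} × [-7/66, 7⋅√11]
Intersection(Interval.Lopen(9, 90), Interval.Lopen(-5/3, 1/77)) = EmptySet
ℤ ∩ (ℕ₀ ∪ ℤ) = ℤ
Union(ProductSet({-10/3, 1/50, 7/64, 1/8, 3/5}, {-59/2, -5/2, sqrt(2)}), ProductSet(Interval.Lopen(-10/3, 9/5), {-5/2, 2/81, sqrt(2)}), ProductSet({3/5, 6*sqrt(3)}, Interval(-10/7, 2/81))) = Union(ProductSet({3/5, 6*sqrt(3)}, Interval(-10/7, 2/81)), ProductSet({-10/3, 1/50, 7/64, 1/8, 3/5}, {-59/2, -5/2, sqrt(2)}), ProductSet(Interval.Lopen(-10/3, 9/5), {-5/2, 2/81, sqrt(2)}))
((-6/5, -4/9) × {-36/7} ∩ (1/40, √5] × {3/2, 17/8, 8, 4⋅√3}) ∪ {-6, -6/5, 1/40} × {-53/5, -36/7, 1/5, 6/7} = {-6, -6/5, 1/40} × {-53/5, -36/7, 1/5, 6/7}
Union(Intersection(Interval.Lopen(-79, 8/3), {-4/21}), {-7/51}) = {-4/21, -7/51}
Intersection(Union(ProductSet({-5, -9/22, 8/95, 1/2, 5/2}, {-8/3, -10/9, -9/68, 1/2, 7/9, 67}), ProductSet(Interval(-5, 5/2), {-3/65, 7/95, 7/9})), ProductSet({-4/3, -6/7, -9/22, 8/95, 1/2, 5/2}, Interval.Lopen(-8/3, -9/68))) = ProductSet({-9/22, 8/95, 1/2, 5/2}, {-10/9, -9/68})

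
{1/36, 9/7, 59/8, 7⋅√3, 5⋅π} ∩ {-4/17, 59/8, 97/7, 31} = {59/8}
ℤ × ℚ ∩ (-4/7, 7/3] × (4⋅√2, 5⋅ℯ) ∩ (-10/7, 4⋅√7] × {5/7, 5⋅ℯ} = ∅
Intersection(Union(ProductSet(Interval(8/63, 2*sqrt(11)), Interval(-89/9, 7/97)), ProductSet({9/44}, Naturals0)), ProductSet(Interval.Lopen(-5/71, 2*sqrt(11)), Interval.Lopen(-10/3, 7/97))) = ProductSet(Interval(8/63, 2*sqrt(11)), Interval.Lopen(-10/3, 7/97))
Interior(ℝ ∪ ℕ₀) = ℝ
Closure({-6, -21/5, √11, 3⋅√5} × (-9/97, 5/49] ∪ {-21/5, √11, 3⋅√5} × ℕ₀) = ({-21/5, √11, 3⋅√5} × ℕ₀) ∪ ({-6, -21/5, √11, 3⋅√5} × [-9/97, 5/49])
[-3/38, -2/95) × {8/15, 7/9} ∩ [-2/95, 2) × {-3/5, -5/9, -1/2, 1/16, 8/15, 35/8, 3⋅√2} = ∅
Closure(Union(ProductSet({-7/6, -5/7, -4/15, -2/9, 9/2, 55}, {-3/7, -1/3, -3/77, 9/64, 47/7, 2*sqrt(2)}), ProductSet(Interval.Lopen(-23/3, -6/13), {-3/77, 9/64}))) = Union(ProductSet({-7/6, -5/7, -4/15, -2/9, 9/2, 55}, {-3/7, -1/3, -3/77, 9/64, 47/7, 2*sqrt(2)}), ProductSet(Interval(-23/3, -6/13), {-3/77, 9/64}))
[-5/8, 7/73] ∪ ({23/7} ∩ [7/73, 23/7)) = [-5/8, 7/73]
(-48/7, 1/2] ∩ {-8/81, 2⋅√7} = {-8/81}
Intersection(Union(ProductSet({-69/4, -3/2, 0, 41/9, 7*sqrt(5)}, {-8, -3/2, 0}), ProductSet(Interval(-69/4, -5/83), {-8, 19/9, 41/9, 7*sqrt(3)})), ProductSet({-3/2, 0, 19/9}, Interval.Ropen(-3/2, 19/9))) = ProductSet({-3/2, 0}, {-3/2, 0})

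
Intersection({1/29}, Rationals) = {1/29}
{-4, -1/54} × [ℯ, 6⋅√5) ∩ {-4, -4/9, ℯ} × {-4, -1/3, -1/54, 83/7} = {-4} × {83/7}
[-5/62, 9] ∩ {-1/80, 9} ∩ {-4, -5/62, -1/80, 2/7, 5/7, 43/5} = {-1/80}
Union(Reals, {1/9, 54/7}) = Reals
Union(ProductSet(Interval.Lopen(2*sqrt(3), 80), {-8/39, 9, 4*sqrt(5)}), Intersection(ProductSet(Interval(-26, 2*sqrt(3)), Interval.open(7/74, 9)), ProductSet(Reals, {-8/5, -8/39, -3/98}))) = ProductSet(Interval.Lopen(2*sqrt(3), 80), {-8/39, 9, 4*sqrt(5)})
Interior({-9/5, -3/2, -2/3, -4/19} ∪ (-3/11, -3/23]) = (-3/11, -3/23)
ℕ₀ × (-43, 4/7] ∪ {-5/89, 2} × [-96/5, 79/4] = (ℕ₀ × (-43, 4/7]) ∪ ({-5/89, 2} × [-96/5, 79/4])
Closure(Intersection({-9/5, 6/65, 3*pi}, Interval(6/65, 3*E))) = {6/65}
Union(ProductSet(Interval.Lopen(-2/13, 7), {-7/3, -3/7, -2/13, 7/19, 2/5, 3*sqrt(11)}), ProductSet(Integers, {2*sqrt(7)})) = Union(ProductSet(Integers, {2*sqrt(7)}), ProductSet(Interval.Lopen(-2/13, 7), {-7/3, -3/7, -2/13, 7/19, 2/5, 3*sqrt(11)}))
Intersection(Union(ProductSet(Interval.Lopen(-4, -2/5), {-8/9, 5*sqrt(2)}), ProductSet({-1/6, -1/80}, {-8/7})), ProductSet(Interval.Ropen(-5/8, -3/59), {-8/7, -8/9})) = Union(ProductSet({-1/6}, {-8/7}), ProductSet(Interval(-5/8, -2/5), {-8/9}))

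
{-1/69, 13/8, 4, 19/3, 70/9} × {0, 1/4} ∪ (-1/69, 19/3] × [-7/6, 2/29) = ({-1/69, 13/8, 4, 19/3, 70/9} × {0, 1/4}) ∪ ((-1/69, 19/3] × [-7/6, 2/29))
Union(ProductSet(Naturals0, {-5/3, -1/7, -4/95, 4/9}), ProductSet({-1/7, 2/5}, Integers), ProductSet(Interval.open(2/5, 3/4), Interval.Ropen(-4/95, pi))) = Union(ProductSet({-1/7, 2/5}, Integers), ProductSet(Interval.open(2/5, 3/4), Interval.Ropen(-4/95, pi)), ProductSet(Naturals0, {-5/3, -1/7, -4/95, 4/9}))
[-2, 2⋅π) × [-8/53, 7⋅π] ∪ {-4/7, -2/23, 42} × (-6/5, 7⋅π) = ({-4/7, -2/23, 42} × (-6/5, 7⋅π)) ∪ ([-2, 2⋅π) × [-8/53, 7⋅π])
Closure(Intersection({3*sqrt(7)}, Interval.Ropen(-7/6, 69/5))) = {3*sqrt(7)}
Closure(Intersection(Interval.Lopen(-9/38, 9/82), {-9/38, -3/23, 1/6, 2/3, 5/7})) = {-3/23}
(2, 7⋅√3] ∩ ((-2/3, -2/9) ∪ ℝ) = (2, 7⋅√3]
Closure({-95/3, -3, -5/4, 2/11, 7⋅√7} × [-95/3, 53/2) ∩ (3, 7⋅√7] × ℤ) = {7⋅√7} × {-31, -30, …, 26}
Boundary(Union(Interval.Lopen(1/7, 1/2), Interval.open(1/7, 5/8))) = {1/7, 5/8}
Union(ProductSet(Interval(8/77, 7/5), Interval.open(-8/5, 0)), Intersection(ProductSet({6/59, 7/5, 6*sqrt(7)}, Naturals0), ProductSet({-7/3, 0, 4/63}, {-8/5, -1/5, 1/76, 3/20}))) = ProductSet(Interval(8/77, 7/5), Interval.open(-8/5, 0))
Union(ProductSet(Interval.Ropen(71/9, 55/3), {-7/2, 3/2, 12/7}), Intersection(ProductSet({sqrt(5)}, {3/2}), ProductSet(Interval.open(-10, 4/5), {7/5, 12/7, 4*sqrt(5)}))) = ProductSet(Interval.Ropen(71/9, 55/3), {-7/2, 3/2, 12/7})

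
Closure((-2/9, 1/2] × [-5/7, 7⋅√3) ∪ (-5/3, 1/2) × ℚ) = ((-5/3, 1/2) × ℚ) ∪ (([-5/3, -2/9] ∪ {1/2}) × ℝ) ∪ ((-2/9, 1/2] × [-5/7, 7⋅√3)) ∪ ([-5/3, 1/2] × ((-∞, -5/7] ∪ [7⋅√3, ∞)))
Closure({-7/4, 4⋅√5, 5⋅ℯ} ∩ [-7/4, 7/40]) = {-7/4}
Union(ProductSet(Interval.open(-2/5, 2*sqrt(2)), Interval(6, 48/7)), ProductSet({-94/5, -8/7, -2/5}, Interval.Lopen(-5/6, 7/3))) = Union(ProductSet({-94/5, -8/7, -2/5}, Interval.Lopen(-5/6, 7/3)), ProductSet(Interval.open(-2/5, 2*sqrt(2)), Interval(6, 48/7)))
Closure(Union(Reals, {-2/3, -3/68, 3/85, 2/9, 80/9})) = Reals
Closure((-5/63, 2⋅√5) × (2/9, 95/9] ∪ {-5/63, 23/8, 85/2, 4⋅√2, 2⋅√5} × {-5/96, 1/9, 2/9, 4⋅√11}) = ({-5/63, 2⋅√5} × [2/9, 95/9]) ∪ ([-5/63, 2⋅√5] × {2/9, 95/9}) ∪ ((-5/63, 2⋅√5) × (2/9, 95/9]) ∪ ({-5/63, 23/8, 85/2, 4⋅√2, 2⋅√5} × {-5/96, 1/9, 2/9, 4⋅√11})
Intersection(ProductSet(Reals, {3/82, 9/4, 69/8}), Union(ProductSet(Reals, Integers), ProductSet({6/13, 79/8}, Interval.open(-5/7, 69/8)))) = ProductSet({6/13, 79/8}, {3/82, 9/4})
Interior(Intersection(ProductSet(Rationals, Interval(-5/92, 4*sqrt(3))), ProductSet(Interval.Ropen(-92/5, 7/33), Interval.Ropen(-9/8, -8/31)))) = EmptySet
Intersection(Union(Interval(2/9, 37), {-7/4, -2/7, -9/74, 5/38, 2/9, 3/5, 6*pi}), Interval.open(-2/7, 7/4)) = Union({-9/74, 5/38}, Interval.Ropen(2/9, 7/4))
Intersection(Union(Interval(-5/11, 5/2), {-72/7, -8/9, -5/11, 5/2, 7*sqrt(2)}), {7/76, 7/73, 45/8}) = {7/76, 7/73}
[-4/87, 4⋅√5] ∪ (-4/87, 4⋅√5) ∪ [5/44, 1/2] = [-4/87, 4⋅√5]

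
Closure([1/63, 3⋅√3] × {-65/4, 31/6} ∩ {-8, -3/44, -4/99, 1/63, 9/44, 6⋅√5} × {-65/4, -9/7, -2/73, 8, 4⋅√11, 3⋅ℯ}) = {1/63, 9/44} × {-65/4}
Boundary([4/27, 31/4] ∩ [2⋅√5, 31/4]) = {31/4, 2⋅√5}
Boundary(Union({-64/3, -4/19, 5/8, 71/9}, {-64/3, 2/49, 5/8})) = {-64/3, -4/19, 2/49, 5/8, 71/9}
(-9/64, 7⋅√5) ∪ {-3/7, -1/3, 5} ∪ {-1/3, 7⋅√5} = {-3/7, -1/3} ∪ (-9/64, 7⋅√5]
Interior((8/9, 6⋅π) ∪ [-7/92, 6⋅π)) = (-7/92, 6⋅π)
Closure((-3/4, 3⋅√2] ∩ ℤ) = {0, 1, …, 4}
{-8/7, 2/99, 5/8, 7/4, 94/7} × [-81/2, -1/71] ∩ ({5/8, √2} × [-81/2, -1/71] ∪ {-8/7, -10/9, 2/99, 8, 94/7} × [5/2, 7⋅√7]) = {5/8} × [-81/2, -1/71]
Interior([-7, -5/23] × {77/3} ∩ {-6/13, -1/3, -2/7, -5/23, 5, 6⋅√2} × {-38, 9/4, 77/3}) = ∅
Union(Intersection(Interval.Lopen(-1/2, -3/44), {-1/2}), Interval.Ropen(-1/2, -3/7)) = Interval.Ropen(-1/2, -3/7)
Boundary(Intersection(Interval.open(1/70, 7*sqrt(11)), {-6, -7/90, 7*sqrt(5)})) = {7*sqrt(5)}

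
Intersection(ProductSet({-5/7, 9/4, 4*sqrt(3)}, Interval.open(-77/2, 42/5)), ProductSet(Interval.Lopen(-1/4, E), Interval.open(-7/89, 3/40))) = ProductSet({9/4}, Interval.open(-7/89, 3/40))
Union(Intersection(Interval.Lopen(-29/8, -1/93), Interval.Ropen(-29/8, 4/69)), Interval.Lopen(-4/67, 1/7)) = Interval.Lopen(-29/8, 1/7)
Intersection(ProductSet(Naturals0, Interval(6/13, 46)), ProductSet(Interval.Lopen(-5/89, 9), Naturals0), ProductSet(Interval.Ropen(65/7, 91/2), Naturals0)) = EmptySet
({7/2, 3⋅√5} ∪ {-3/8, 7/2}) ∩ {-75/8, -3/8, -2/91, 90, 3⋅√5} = {-3/8, 3⋅√5}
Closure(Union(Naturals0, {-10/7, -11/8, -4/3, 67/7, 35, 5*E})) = Union({-10/7, -11/8, -4/3, 67/7, 5*E}, Naturals0)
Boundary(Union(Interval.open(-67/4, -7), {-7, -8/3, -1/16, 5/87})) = {-67/4, -7, -8/3, -1/16, 5/87}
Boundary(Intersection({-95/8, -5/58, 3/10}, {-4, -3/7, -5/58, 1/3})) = {-5/58}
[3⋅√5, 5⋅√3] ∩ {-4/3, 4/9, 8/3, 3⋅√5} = {3⋅√5}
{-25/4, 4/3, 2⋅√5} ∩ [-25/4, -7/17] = {-25/4}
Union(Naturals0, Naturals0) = Naturals0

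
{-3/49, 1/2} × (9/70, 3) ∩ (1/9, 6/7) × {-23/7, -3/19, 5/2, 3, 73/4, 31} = {1/2} × {5/2}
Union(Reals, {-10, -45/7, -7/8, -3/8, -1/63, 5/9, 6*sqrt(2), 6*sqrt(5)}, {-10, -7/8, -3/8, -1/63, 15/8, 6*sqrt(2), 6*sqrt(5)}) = Reals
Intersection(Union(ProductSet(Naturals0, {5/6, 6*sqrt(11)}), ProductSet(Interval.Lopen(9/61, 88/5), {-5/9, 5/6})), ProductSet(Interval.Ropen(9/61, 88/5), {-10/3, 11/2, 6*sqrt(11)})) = ProductSet(Range(1, 18, 1), {6*sqrt(11)})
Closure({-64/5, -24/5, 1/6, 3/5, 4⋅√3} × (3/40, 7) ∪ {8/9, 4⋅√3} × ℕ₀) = ({8/9, 4⋅√3} × ℕ₀) ∪ ({-64/5, -24/5, 1/6, 3/5, 4⋅√3} × [3/40, 7])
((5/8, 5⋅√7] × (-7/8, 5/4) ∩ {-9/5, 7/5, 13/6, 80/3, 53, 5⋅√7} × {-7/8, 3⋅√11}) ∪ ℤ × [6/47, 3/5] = ℤ × [6/47, 3/5]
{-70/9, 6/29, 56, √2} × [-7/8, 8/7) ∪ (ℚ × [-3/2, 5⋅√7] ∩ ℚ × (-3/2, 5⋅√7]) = (ℚ × (-3/2, 5⋅√7]) ∪ ({-70/9, 6/29, 56, √2} × [-7/8, 8/7))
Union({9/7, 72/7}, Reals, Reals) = Reals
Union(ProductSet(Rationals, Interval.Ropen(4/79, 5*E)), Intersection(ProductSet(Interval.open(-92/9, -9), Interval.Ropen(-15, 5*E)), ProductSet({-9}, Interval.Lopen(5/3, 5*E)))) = ProductSet(Rationals, Interval.Ropen(4/79, 5*E))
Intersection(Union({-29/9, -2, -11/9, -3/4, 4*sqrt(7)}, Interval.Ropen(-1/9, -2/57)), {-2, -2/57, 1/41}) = {-2}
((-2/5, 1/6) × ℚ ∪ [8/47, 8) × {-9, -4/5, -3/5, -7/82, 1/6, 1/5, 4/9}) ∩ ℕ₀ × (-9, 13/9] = ({0} × (ℚ ∩ (-9, 13/9])) ∪ ({1, 2, …, 7} × {-4/5, -3/5, -7/82, 1/6, 1/5, 4/9})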